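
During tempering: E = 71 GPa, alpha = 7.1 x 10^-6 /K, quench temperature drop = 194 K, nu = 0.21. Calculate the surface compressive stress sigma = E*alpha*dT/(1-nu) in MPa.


Tempering stress: sigma = E * alpha * dT / (1 - nu)
  E (MPa) = 71 * 1000 = 71000
  Numerator = 71000 * (7.1 x 10^-6) * 194 = 97.7954
  Denominator = 1 - 0.21 = 0.79
  sigma = 97.7954 / 0.79 = 123.8 MPa

123.8 MPa


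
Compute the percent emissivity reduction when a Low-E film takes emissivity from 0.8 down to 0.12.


Percentage reduction = (1 - coated/uncoated) * 100
  Ratio = 0.12 / 0.8 = 0.15
  Reduction = (1 - 0.15) * 100 = 85.0%

85.0%


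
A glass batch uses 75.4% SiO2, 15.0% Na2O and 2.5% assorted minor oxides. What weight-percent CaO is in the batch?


Pieces sum to 100%:
  CaO = 100 - (SiO2 + Na2O + others)
  CaO = 100 - (75.4 + 15.0 + 2.5) = 7.1%

7.1%


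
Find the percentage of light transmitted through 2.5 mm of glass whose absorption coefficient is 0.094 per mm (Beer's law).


Beer-Lambert law: T = exp(-alpha * thickness)
  exponent = -0.094 * 2.5 = -0.235
  T = exp(-0.235) = 0.7906
  Percentage = 0.7906 * 100 = 79.06%

79.06%


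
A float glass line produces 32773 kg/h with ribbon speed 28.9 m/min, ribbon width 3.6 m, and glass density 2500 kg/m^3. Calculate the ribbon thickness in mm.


Ribbon cross-section from mass balance:
  Volume rate = throughput / density = 32773 / 2500 = 13.1092 m^3/h
  thickness = volume rate / (speed * 60 * width), i.e.
  thickness = throughput / (60 * speed * width * density) * 1000
  thickness = 32773 / (60 * 28.9 * 3.6 * 2500) * 1000 = 2.1 mm

2.1 mm


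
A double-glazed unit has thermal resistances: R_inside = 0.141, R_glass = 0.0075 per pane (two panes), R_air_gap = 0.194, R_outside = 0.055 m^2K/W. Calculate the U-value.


Total thermal resistance (series):
  R_total = R_in + R_glass + R_air + R_glass + R_out
  R_total = 0.141 + 0.0075 + 0.194 + 0.0075 + 0.055 = 0.405 m^2K/W
U-value = 1 / R_total = 1 / 0.405 = 2.469 W/m^2K

2.469 W/m^2K


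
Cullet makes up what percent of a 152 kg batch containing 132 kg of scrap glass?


Cullet ratio = (cullet mass / total batch mass) * 100
  Ratio = 132 / 152 * 100 = 86.84%

86.84%


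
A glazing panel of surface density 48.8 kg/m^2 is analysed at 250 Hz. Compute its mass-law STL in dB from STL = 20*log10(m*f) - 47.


Mass law: STL = 20 * log10(m * f) - 47
  m * f = 48.8 * 250 = 12200
  log10(12200) = 4.08636
  STL = 20 * 4.08636 - 47 = 81.7272 - 47 = 34.7 dB

34.7 dB


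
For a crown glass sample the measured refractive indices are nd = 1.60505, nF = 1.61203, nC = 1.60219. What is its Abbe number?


Abbe number formula: Vd = (nd - 1) / (nF - nC)
  nd - 1 = 1.60505 - 1 = 0.60505
  nF - nC = 1.61203 - 1.60219 = 0.00984
  Vd = 0.60505 / 0.00984 = 61.49

61.49


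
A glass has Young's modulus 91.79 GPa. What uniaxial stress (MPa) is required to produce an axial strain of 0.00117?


Rearrange E = sigma / epsilon:
  sigma = E * epsilon
  E (MPa) = 91.79 * 1000 = 91790
  sigma = 91790 * 0.00117 = 107.39 MPa

107.39 MPa


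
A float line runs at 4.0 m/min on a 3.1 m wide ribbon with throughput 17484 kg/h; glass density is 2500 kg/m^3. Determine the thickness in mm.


Ribbon cross-section from mass balance:
  Volume rate = throughput / density = 17484 / 2500 = 6.9936 m^3/h
  thickness = volume rate / (speed * 60 * width), i.e.
  thickness = throughput / (60 * speed * width * density) * 1000
  thickness = 17484 / (60 * 4.0 * 3.1 * 2500) * 1000 = 9.4 mm

9.4 mm


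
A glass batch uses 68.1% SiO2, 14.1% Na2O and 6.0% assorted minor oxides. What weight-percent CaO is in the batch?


Pieces sum to 100%:
  CaO = 100 - (SiO2 + Na2O + others)
  CaO = 100 - (68.1 + 14.1 + 6.0) = 11.8%

11.8%


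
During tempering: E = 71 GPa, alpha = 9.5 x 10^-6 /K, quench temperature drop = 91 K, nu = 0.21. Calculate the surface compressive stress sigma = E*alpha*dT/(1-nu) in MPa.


Tempering stress: sigma = E * alpha * dT / (1 - nu)
  E (MPa) = 71 * 1000 = 71000
  Numerator = 71000 * (9.5 x 10^-6) * 91 = 61.3795
  Denominator = 1 - 0.21 = 0.79
  sigma = 61.3795 / 0.79 = 77.7 MPa

77.7 MPa


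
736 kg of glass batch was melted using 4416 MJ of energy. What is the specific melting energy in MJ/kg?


Rearrange E = m * s for s:
  s = E / m
  s = 4416 / 736 = 6.0 MJ/kg

6.0 MJ/kg


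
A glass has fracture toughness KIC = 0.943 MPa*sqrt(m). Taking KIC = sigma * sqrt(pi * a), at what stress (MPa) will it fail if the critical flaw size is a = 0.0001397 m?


Rearrange KIC = sigma * sqrt(pi * a):
  sigma = KIC / sqrt(pi * a)
  sqrt(pi * 0.0001397) = 0.020949
  sigma = 0.943 / 0.020949 = 45.01 MPa

45.01 MPa


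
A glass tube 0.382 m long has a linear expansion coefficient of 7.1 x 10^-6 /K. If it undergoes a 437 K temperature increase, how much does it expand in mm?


Thermal expansion formula: dL = alpha * L0 * dT
  dL = (7.1 x 10^-6) * 0.382 * 437 = 0.00118523 m
Convert to mm: 0.00118523 * 1000 = 1.1852 mm

1.1852 mm


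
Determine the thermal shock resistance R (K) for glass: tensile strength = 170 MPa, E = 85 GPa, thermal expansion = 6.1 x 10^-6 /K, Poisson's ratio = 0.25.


Thermal shock resistance: R = sigma * (1 - nu) / (E * alpha)
  Numerator = 170 * (1 - 0.25) = 127.5
  Denominator = 85 * 1000 * (6.1 x 10^-6) = 0.5185
  R = 127.5 / 0.5185 = 245.9 K

245.9 K


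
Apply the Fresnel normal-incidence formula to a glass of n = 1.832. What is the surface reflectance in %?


Fresnel reflectance at normal incidence:
  R = ((n - 1)/(n + 1))^2
  (n - 1)/(n + 1) = (1.832 - 1)/(1.832 + 1) = 0.293785
  R = 0.293785^2 = 0.0863096
  R(%) = 0.0863096 * 100 = 8.631%

8.631%


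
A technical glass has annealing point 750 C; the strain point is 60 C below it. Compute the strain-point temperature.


Strain point = annealing point - difference:
  T_strain = 750 - 60 = 690 C

690 C


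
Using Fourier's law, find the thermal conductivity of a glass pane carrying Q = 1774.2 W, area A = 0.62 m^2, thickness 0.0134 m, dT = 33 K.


Fourier's law rearranged: k = Q * t / (A * dT)
  Numerator = 1774.2 * 0.0134 = 23.77428
  Denominator = 0.62 * 33 = 20.46
  k = 23.77428 / 20.46 = 1.162 W/mK

1.162 W/mK


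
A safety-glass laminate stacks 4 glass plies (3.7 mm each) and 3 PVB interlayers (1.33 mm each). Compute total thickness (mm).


Total thickness = glass contribution + PVB contribution
  Glass: 4 * 3.7 = 14.8 mm
  PVB: 3 * 1.33 = 3.99 mm
  Total = 14.8 + 3.99 = 18.79 mm

18.79 mm


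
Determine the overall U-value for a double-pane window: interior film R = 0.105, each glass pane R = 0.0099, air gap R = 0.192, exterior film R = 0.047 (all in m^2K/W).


Total thermal resistance (series):
  R_total = R_in + R_glass + R_air + R_glass + R_out
  R_total = 0.105 + 0.0099 + 0.192 + 0.0099 + 0.047 = 0.3638 m^2K/W
U-value = 1 / R_total = 1 / 0.3638 = 2.749 W/m^2K

2.749 W/m^2K


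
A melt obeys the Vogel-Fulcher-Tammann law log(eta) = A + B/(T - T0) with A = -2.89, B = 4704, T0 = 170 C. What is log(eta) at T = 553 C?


VFT equation: log(eta) = A + B / (T - T0)
  T - T0 = 553 - 170 = 383
  B / (T - T0) = 4704 / 383 = 12.282
  log(eta) = -2.89 + 12.282 = 9.392

9.392


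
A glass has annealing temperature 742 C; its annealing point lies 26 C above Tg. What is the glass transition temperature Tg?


Rearrange T_anneal = Tg + offset for Tg:
  Tg = T_anneal - offset = 742 - 26 = 716 C

716 C


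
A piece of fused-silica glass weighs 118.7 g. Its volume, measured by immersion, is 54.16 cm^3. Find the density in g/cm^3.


Use the definition of density:
  rho = mass / volume
  rho = 118.7 / 54.16 = 2.192 g/cm^3

2.192 g/cm^3


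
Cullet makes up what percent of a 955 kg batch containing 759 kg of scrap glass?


Cullet ratio = (cullet mass / total batch mass) * 100
  Ratio = 759 / 955 * 100 = 79.48%

79.48%


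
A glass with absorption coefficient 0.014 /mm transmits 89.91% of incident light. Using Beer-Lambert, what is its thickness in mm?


Rearrange T = exp(-alpha * thickness):
  thickness = -ln(T) / alpha
  T = 89.91/100 = 0.8991
  ln(T) = -0.10636
  -ln(T) = 0.10636
  thickness = 0.10636 / 0.014 = 7.6 mm

7.6 mm


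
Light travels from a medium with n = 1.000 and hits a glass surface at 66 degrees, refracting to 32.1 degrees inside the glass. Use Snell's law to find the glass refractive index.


Apply Snell's law: n1 * sin(theta1) = n2 * sin(theta2)
  n2 = n1 * sin(theta1) / sin(theta2)
  sin(66) = 0.913545
  sin(32.1) = 0.531399
  n2 = 1.000 * 0.913545 / 0.531399 = 1.7191

1.7191


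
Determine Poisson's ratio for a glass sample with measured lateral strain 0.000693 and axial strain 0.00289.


Poisson's ratio: nu = lateral strain / axial strain
  nu = 0.000693 / 0.00289 = 0.2398

0.2398


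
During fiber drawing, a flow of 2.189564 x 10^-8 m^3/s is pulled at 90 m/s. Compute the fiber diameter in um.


Cross-sectional area from continuity:
  A = Q / v = 2.189564 x 10^-8 / 90 = 2.432849 x 10^-10 m^2
Diameter from circular cross-section:
  d = sqrt(4A / pi) * 10^6 (m -> um)
  d = sqrt(4 * 2.432849 x 10^-10 / pi) * 10^6 = 17.6 um

17.6 um


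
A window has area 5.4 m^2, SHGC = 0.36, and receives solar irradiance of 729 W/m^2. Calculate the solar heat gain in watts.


Solar heat gain: Q = Area * SHGC * Irradiance
  Q = 5.4 * 0.36 * 729 = 1417.2 W

1417.2 W


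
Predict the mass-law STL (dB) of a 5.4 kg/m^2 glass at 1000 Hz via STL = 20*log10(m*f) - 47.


Mass law: STL = 20 * log10(m * f) - 47
  m * f = 5.4 * 1000 = 5400
  log10(5400) = 3.73239
  STL = 20 * 3.73239 - 47 = 74.6478 - 47 = 27.6 dB

27.6 dB


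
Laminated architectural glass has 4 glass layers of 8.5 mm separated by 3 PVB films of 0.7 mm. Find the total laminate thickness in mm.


Total thickness = glass contribution + PVB contribution
  Glass: 4 * 8.5 = 34.0 mm
  PVB: 3 * 0.7 = 2.1 mm
  Total = 34.0 + 2.1 = 36.1 mm

36.1 mm


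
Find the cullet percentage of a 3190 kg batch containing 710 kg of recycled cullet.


Cullet ratio = (cullet mass / total batch mass) * 100
  Ratio = 710 / 3190 * 100 = 22.26%

22.26%


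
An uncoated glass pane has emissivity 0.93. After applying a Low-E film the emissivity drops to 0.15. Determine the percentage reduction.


Percentage reduction = (1 - coated/uncoated) * 100
  Ratio = 0.15 / 0.93 = 0.1613
  Reduction = (1 - 0.1613) * 100 = 83.9%

83.9%


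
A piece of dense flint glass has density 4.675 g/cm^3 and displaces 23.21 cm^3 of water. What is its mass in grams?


Rearrange rho = m / V:
  m = rho * V
  m = 4.675 * 23.21 = 108.507 g

108.507 g


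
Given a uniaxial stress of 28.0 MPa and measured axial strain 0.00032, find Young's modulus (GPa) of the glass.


Young's modulus: E = stress / strain
  E = 28.0 MPa / 0.00032 = 87500 MPa
Convert to GPa: 87500 / 1000 = 87.5 GPa

87.5 GPa


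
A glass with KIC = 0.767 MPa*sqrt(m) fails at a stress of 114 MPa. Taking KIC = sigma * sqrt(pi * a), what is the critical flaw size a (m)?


Rearrange KIC = sigma * sqrt(pi * a):
  sqrt(pi * a) = KIC / sigma
  sqrt(pi * a) = 0.767 / 114 = 0.006728
  a = (KIC / sigma)^2 / pi
  a = 0.006728^2 / pi = 0.0000144 m

0.0000144 m


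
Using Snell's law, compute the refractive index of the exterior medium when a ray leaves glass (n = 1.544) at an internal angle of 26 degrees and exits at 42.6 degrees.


Apply Snell's law: n1 * sin(theta1) = n2 * sin(theta2)
  n2 = n1 * sin(theta1) / sin(theta2)
  sin(26) = 0.438371
  sin(42.6) = 0.676876
  n2 = 1.544 * 0.438371 / 0.676876 = 1.0

1.0


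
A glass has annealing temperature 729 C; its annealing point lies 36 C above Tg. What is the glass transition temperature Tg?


Rearrange T_anneal = Tg + offset for Tg:
  Tg = T_anneal - offset = 729 - 36 = 693 C

693 C


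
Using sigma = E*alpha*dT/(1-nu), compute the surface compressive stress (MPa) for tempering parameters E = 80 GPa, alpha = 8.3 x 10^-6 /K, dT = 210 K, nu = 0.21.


Tempering stress: sigma = E * alpha * dT / (1 - nu)
  E (MPa) = 80 * 1000 = 80000
  Numerator = 80000 * (8.3 x 10^-6) * 210 = 139.44
  Denominator = 1 - 0.21 = 0.79
  sigma = 139.44 / 0.79 = 176.5 MPa

176.5 MPa


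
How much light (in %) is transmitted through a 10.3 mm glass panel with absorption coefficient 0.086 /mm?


Beer-Lambert law: T = exp(-alpha * thickness)
  exponent = -0.086 * 10.3 = -0.8858
  T = exp(-0.8858) = 0.4124
  Percentage = 0.4124 * 100 = 41.24%

41.24%


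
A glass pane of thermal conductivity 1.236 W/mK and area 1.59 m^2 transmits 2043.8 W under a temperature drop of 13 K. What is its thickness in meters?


Fourier's law: t = k * A * dT / Q
  t = 1.236 * 1.59 * 13 / 2043.8
  t = 25.54812 / 2043.8 = 0.0125 m

0.0125 m


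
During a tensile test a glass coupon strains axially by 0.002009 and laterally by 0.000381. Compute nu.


Poisson's ratio: nu = lateral strain / axial strain
  nu = 0.000381 / 0.002009 = 0.1896

0.1896


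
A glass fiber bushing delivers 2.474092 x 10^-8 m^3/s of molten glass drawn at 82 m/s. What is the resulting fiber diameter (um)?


Cross-sectional area from continuity:
  A = Q / v = 2.474092 x 10^-8 / 82 = 3.017185 x 10^-10 m^2
Diameter from circular cross-section:
  d = sqrt(4A / pi) * 10^6 (m -> um)
  d = sqrt(4 * 3.017185 x 10^-10 / pi) * 10^6 = 19.6 um

19.6 um


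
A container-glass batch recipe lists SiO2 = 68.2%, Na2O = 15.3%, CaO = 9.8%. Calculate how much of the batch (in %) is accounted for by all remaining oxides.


Sum the three major oxides:
  SiO2 + Na2O + CaO = 68.2 + 15.3 + 9.8 = 93.3%
Subtract from 100%:
  Others = 100 - 93.3 = 6.7%

6.7%


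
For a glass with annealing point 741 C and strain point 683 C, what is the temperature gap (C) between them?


Gap = T_anneal - T_strain:
  gap = 741 - 683 = 58 C

58 C


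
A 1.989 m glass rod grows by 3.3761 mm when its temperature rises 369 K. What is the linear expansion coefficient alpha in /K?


Rearrange dL = alpha * L0 * dT for alpha:
  alpha = dL / (L0 * dT)
  alpha = (3.3761 / 1000) / (1.989 * 369) = 0.0000046 /K = 4.6 x 10^-6 /K

4.6 x 10^-6 /K


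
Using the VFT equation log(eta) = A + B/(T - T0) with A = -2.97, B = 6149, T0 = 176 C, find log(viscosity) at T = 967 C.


VFT equation: log(eta) = A + B / (T - T0)
  T - T0 = 967 - 176 = 791
  B / (T - T0) = 6149 / 791 = 7.774
  log(eta) = -2.97 + 7.774 = 4.804

4.804


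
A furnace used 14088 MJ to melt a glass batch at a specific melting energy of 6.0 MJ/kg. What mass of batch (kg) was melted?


Rearrange E = m * s for m:
  m = E / s
  m = 14088 / 6.0 = 2348.0 kg

2348.0 kg


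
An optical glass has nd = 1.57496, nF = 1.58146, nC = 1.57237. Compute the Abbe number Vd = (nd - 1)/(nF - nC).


Abbe number formula: Vd = (nd - 1) / (nF - nC)
  nd - 1 = 1.57496 - 1 = 0.57496
  nF - nC = 1.58146 - 1.57237 = 0.00909
  Vd = 0.57496 / 0.00909 = 63.25

63.25


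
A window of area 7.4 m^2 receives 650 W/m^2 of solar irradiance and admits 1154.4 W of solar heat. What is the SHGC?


Rearrange Q = Area * SHGC * Irradiance:
  SHGC = Q / (Area * Irradiance)
  SHGC = 1154.4 / (7.4 * 650) = 0.24

0.24


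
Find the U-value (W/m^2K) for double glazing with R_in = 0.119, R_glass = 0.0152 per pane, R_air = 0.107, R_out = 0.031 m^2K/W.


Total thermal resistance (series):
  R_total = R_in + R_glass + R_air + R_glass + R_out
  R_total = 0.119 + 0.0152 + 0.107 + 0.0152 + 0.031 = 0.2874 m^2K/W
U-value = 1 / R_total = 1 / 0.2874 = 3.479 W/m^2K

3.479 W/m^2K


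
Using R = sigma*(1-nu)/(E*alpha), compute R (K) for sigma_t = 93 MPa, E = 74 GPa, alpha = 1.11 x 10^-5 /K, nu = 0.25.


Thermal shock resistance: R = sigma * (1 - nu) / (E * alpha)
  Numerator = 93 * (1 - 0.25) = 69.75
  Denominator = 74 * 1000 * (1.11 x 10^-5) = 0.8214
  R = 69.75 / 0.8214 = 84.9 K

84.9 K


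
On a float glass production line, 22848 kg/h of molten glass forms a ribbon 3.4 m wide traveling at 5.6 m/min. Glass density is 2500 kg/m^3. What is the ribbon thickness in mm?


Ribbon cross-section from mass balance:
  Volume rate = throughput / density = 22848 / 2500 = 9.1392 m^3/h
  thickness = volume rate / (speed * 60 * width), i.e.
  thickness = throughput / (60 * speed * width * density) * 1000
  thickness = 22848 / (60 * 5.6 * 3.4 * 2500) * 1000 = 8.0 mm

8.0 mm


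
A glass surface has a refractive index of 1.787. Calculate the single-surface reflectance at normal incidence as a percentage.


Fresnel reflectance at normal incidence:
  R = ((n - 1)/(n + 1))^2
  (n - 1)/(n + 1) = (1.787 - 1)/(1.787 + 1) = 0.282382
  R = 0.282382^2 = 0.0797396
  R(%) = 0.0797396 * 100 = 7.974%

7.974%


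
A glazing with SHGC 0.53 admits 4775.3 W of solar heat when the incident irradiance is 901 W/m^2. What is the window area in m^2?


Rearrange Q = Area * SHGC * Irradiance:
  Area = Q / (SHGC * Irradiance)
  Area = 4775.3 / (0.53 * 901) = 10.0 m^2

10.0 m^2


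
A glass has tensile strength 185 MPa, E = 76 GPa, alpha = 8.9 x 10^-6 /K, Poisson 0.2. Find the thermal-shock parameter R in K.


Thermal shock resistance: R = sigma * (1 - nu) / (E * alpha)
  Numerator = 185 * (1 - 0.2) = 148.0
  Denominator = 76 * 1000 * (8.9 x 10^-6) = 0.6764
  R = 148.0 / 0.6764 = 218.8 K

218.8 K


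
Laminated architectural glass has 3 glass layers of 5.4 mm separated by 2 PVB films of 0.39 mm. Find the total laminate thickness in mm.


Total thickness = glass contribution + PVB contribution
  Glass: 3 * 5.4 = 16.2 mm
  PVB: 2 * 0.39 = 0.78 mm
  Total = 16.2 + 0.78 = 16.98 mm

16.98 mm


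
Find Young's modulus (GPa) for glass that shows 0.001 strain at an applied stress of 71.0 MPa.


Young's modulus: E = stress / strain
  E = 71.0 MPa / 0.001 = 71000 MPa
Convert to GPa: 71000 / 1000 = 71.0 GPa

71.0 GPa


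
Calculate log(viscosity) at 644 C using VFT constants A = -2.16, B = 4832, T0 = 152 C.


VFT equation: log(eta) = A + B / (T - T0)
  T - T0 = 644 - 152 = 492
  B / (T - T0) = 4832 / 492 = 9.821
  log(eta) = -2.16 + 9.821 = 7.661

7.661


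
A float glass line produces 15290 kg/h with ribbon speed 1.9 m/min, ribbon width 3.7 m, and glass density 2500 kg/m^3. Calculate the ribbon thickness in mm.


Ribbon cross-section from mass balance:
  Volume rate = throughput / density = 15290 / 2500 = 6.116 m^3/h
  thickness = volume rate / (speed * 60 * width), i.e.
  thickness = throughput / (60 * speed * width * density) * 1000
  thickness = 15290 / (60 * 1.9 * 3.7 * 2500) * 1000 = 14.5 mm

14.5 mm


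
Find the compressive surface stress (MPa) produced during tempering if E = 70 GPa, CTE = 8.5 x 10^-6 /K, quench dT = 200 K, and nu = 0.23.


Tempering stress: sigma = E * alpha * dT / (1 - nu)
  E (MPa) = 70 * 1000 = 70000
  Numerator = 70000 * (8.5 x 10^-6) * 200 = 119.0
  Denominator = 1 - 0.23 = 0.77
  sigma = 119.0 / 0.77 = 154.5 MPa

154.5 MPa


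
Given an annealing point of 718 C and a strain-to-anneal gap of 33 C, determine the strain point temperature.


Strain point = annealing point - difference:
  T_strain = 718 - 33 = 685 C

685 C


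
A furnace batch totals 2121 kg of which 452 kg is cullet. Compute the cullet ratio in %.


Cullet ratio = (cullet mass / total batch mass) * 100
  Ratio = 452 / 2121 * 100 = 21.31%

21.31%


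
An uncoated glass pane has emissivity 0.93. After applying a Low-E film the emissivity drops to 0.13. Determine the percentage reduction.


Percentage reduction = (1 - coated/uncoated) * 100
  Ratio = 0.13 / 0.93 = 0.1398
  Reduction = (1 - 0.1398) * 100 = 86.0%

86.0%


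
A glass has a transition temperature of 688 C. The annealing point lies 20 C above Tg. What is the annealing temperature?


The annealing temperature is Tg plus the offset:
  T_anneal = 688 + 20 = 708 C

708 C


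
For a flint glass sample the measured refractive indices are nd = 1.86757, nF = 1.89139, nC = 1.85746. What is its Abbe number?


Abbe number formula: Vd = (nd - 1) / (nF - nC)
  nd - 1 = 1.86757 - 1 = 0.86757
  nF - nC = 1.89139 - 1.85746 = 0.03393
  Vd = 0.86757 / 0.03393 = 25.57

25.57


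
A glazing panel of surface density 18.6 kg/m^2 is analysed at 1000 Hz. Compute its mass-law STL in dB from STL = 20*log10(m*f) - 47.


Mass law: STL = 20 * log10(m * f) - 47
  m * f = 18.6 * 1000 = 18600
  log10(18600) = 4.26951
  STL = 20 * 4.26951 - 47 = 85.3902 - 47 = 38.4 dB

38.4 dB


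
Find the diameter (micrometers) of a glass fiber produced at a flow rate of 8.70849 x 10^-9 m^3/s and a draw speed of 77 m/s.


Cross-sectional area from continuity:
  A = Q / v = 8.70849 x 10^-9 / 77 = 1.130973 x 10^-10 m^2
Diameter from circular cross-section:
  d = sqrt(4A / pi) * 10^6 (m -> um)
  d = sqrt(4 * 1.130973 x 10^-10 / pi) * 10^6 = 12.0 um

12.0 um


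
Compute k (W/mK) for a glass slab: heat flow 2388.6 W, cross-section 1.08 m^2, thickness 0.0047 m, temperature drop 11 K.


Fourier's law rearranged: k = Q * t / (A * dT)
  Numerator = 2388.6 * 0.0047 = 11.22642
  Denominator = 1.08 * 11 = 11.88
  k = 11.22642 / 11.88 = 0.945 W/mK

0.945 W/mK


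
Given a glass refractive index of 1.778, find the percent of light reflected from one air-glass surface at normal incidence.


Fresnel reflectance at normal incidence:
  R = ((n - 1)/(n + 1))^2
  (n - 1)/(n + 1) = (1.778 - 1)/(1.778 + 1) = 0.280058
  R = 0.280058^2 = 0.0784325
  R(%) = 0.0784325 * 100 = 7.843%

7.843%


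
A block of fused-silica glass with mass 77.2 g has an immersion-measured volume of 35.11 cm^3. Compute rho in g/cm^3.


Use the definition of density:
  rho = mass / volume
  rho = 77.2 / 35.11 = 2.199 g/cm^3

2.199 g/cm^3


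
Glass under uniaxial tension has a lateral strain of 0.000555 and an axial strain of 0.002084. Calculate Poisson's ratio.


Poisson's ratio: nu = lateral strain / axial strain
  nu = 0.000555 / 0.002084 = 0.2663

0.2663


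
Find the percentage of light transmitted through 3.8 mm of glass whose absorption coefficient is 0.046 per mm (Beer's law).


Beer-Lambert law: T = exp(-alpha * thickness)
  exponent = -0.046 * 3.8 = -0.1748
  T = exp(-0.1748) = 0.8396
  Percentage = 0.8396 * 100 = 83.96%

83.96%


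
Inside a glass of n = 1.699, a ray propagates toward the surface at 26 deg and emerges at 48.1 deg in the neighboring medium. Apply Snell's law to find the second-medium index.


Apply Snell's law: n1 * sin(theta1) = n2 * sin(theta2)
  n2 = n1 * sin(theta1) / sin(theta2)
  sin(26) = 0.438371
  sin(48.1) = 0.744312
  n2 = 1.699 * 0.438371 / 0.744312 = 1.0006

1.0006


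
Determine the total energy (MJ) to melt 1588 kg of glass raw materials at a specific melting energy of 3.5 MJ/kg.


Total energy = mass * specific energy
  E = 1588 * 3.5 = 5558 MJ

5558 MJ


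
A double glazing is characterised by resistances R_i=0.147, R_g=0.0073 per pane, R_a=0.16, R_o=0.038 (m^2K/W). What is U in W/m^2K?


Total thermal resistance (series):
  R_total = R_in + R_glass + R_air + R_glass + R_out
  R_total = 0.147 + 0.0073 + 0.16 + 0.0073 + 0.038 = 0.3596 m^2K/W
U-value = 1 / R_total = 1 / 0.3596 = 2.781 W/m^2K

2.781 W/m^2K


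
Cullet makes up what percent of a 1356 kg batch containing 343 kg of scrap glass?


Cullet ratio = (cullet mass / total batch mass) * 100
  Ratio = 343 / 1356 * 100 = 25.29%

25.29%


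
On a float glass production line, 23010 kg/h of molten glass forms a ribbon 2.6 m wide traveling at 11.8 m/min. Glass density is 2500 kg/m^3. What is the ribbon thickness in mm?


Ribbon cross-section from mass balance:
  Volume rate = throughput / density = 23010 / 2500 = 9.204 m^3/h
  thickness = volume rate / (speed * 60 * width), i.e.
  thickness = throughput / (60 * speed * width * density) * 1000
  thickness = 23010 / (60 * 11.8 * 2.6 * 2500) * 1000 = 5.0 mm

5.0 mm


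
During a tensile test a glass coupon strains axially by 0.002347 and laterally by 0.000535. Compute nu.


Poisson's ratio: nu = lateral strain / axial strain
  nu = 0.000535 / 0.002347 = 0.228

0.228


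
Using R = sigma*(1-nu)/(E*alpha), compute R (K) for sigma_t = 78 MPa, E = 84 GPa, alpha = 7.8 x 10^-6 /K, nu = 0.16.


Thermal shock resistance: R = sigma * (1 - nu) / (E * alpha)
  Numerator = 78 * (1 - 0.16) = 65.52
  Denominator = 84 * 1000 * (7.8 x 10^-6) = 0.6552
  R = 65.52 / 0.6552 = 100.0 K

100.0 K


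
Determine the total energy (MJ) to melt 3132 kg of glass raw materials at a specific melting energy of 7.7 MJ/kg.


Total energy = mass * specific energy
  E = 3132 * 7.7 = 24116.4 MJ

24116.4 MJ


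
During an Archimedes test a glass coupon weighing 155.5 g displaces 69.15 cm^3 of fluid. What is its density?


Use the definition of density:
  rho = mass / volume
  rho = 155.5 / 69.15 = 2.249 g/cm^3

2.249 g/cm^3


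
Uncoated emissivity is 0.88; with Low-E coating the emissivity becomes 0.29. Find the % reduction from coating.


Percentage reduction = (1 - coated/uncoated) * 100
  Ratio = 0.29 / 0.88 = 0.3295
  Reduction = (1 - 0.3295) * 100 = 67.0%

67.0%


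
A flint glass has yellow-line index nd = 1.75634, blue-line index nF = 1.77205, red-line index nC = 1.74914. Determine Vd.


Abbe number formula: Vd = (nd - 1) / (nF - nC)
  nd - 1 = 1.75634 - 1 = 0.75634
  nF - nC = 1.77205 - 1.74914 = 0.02291
  Vd = 0.75634 / 0.02291 = 33.01

33.01


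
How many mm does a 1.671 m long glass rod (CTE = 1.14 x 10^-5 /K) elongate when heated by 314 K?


Thermal expansion formula: dL = alpha * L0 * dT
  dL = (1.14 x 10^-5) * 1.671 * 314 = 0.00598151 m
Convert to mm: 0.00598151 * 1000 = 5.9815 mm

5.9815 mm


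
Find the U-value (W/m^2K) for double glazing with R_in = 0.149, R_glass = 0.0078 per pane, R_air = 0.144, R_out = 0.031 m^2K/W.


Total thermal resistance (series):
  R_total = R_in + R_glass + R_air + R_glass + R_out
  R_total = 0.149 + 0.0078 + 0.144 + 0.0078 + 0.031 = 0.3396 m^2K/W
U-value = 1 / R_total = 1 / 0.3396 = 2.945 W/m^2K

2.945 W/m^2K


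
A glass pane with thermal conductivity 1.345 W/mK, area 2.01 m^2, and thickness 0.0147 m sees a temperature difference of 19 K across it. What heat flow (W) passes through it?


Fourier's law: Q = k * A * dT / t
  Q = 1.345 * 2.01 * 19 / 0.0147
  Q = 51.36555 / 0.0147 = 3494.3 W

3494.3 W


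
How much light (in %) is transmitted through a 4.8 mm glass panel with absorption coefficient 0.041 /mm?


Beer-Lambert law: T = exp(-alpha * thickness)
  exponent = -0.041 * 4.8 = -0.1968
  T = exp(-0.1968) = 0.8214
  Percentage = 0.8214 * 100 = 82.14%

82.14%


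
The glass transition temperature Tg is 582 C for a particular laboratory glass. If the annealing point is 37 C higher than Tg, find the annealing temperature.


The annealing temperature is Tg plus the offset:
  T_anneal = 582 + 37 = 619 C

619 C


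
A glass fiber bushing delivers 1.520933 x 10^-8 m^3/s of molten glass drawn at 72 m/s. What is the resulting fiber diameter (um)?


Cross-sectional area from continuity:
  A = Q / v = 1.520933 x 10^-8 / 72 = 2.112407 x 10^-10 m^2
Diameter from circular cross-section:
  d = sqrt(4A / pi) * 10^6 (m -> um)
  d = sqrt(4 * 2.112407 x 10^-10 / pi) * 10^6 = 16.4 um

16.4 um


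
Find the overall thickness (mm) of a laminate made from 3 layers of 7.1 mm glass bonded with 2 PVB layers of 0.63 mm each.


Total thickness = glass contribution + PVB contribution
  Glass: 3 * 7.1 = 21.3 mm
  PVB: 2 * 0.63 = 1.26 mm
  Total = 21.3 + 1.26 = 22.56 mm

22.56 mm


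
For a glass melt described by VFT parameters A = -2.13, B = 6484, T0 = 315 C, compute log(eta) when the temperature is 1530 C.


VFT equation: log(eta) = A + B / (T - T0)
  T - T0 = 1530 - 315 = 1215
  B / (T - T0) = 6484 / 1215 = 5.337
  log(eta) = -2.13 + 5.337 = 3.207

3.207


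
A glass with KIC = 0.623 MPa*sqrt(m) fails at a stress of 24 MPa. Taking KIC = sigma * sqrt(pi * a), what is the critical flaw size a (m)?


Rearrange KIC = sigma * sqrt(pi * a):
  sqrt(pi * a) = KIC / sigma
  sqrt(pi * a) = 0.623 / 24 = 0.025958
  a = (KIC / sigma)^2 / pi
  a = 0.025958^2 / pi = 0.0002145 m

0.0002145 m


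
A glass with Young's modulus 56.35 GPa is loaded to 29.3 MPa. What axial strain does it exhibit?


Rearrange E = sigma / epsilon:
  epsilon = sigma / E
  E (MPa) = 56.35 * 1000 = 56350
  epsilon = 29.3 / 56350 = 0.00052

0.00052


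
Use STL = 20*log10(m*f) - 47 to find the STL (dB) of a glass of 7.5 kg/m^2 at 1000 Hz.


Mass law: STL = 20 * log10(m * f) - 47
  m * f = 7.5 * 1000 = 7500
  log10(7500) = 3.87506
  STL = 20 * 3.87506 - 47 = 77.5012 - 47 = 30.5 dB

30.5 dB


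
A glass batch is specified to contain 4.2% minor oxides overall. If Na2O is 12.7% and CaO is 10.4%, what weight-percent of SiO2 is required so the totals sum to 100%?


Known pieces sum to 100%:
  SiO2 = 100 - (others + Na2O + CaO)
  SiO2 = 100 - (4.2 + 12.7 + 10.4) = 72.7%

72.7%


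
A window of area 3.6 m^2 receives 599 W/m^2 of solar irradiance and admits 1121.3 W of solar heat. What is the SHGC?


Rearrange Q = Area * SHGC * Irradiance:
  SHGC = Q / (Area * Irradiance)
  SHGC = 1121.3 / (3.6 * 599) = 0.52

0.52


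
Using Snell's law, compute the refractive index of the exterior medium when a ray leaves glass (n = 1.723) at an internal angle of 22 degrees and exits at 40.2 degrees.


Apply Snell's law: n1 * sin(theta1) = n2 * sin(theta2)
  n2 = n1 * sin(theta1) / sin(theta2)
  sin(22) = 0.374607
  sin(40.2) = 0.645458
  n2 = 1.723 * 0.374607 / 0.645458 = 1.0

1.0


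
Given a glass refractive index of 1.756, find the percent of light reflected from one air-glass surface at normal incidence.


Fresnel reflectance at normal incidence:
  R = ((n - 1)/(n + 1))^2
  (n - 1)/(n + 1) = (1.756 - 1)/(1.756 + 1) = 0.274311
  R = 0.274311^2 = 0.0752465
  R(%) = 0.0752465 * 100 = 7.525%

7.525%


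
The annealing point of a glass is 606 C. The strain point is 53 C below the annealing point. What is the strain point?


Strain point = annealing point - difference:
  T_strain = 606 - 53 = 553 C

553 C


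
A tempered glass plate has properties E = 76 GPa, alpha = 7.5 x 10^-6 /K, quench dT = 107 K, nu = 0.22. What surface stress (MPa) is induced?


Tempering stress: sigma = E * alpha * dT / (1 - nu)
  E (MPa) = 76 * 1000 = 76000
  Numerator = 76000 * (7.5 x 10^-6) * 107 = 60.99
  Denominator = 1 - 0.22 = 0.78
  sigma = 60.99 / 0.78 = 78.2 MPa

78.2 MPa


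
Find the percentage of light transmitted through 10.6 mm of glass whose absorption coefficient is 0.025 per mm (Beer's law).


Beer-Lambert law: T = exp(-alpha * thickness)
  exponent = -0.025 * 10.6 = -0.265
  T = exp(-0.265) = 0.7672
  Percentage = 0.7672 * 100 = 76.72%

76.72%


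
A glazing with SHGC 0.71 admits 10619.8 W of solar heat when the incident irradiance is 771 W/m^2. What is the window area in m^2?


Rearrange Q = Area * SHGC * Irradiance:
  Area = Q / (SHGC * Irradiance)
  Area = 10619.8 / (0.71 * 771) = 19.4 m^2

19.4 m^2


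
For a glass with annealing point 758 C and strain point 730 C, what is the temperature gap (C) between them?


Gap = T_anneal - T_strain:
  gap = 758 - 730 = 28 C

28 C


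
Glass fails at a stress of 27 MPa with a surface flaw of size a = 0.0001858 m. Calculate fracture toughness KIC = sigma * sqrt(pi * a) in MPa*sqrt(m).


Fracture toughness: KIC = sigma * sqrt(pi * a)
  pi * a = pi * 0.0001858 = 0.000583708
  sqrt(pi * a) = 0.02416
  KIC = 27 * 0.02416 = 0.652 MPa*sqrt(m)

0.652 MPa*sqrt(m)


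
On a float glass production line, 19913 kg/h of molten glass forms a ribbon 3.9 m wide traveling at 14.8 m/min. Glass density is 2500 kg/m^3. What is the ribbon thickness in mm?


Ribbon cross-section from mass balance:
  Volume rate = throughput / density = 19913 / 2500 = 7.9652 m^3/h
  thickness = volume rate / (speed * 60 * width), i.e.
  thickness = throughput / (60 * speed * width * density) * 1000
  thickness = 19913 / (60 * 14.8 * 3.9 * 2500) * 1000 = 2.3 mm

2.3 mm


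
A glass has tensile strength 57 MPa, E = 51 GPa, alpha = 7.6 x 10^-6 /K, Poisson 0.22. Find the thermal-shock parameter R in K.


Thermal shock resistance: R = sigma * (1 - nu) / (E * alpha)
  Numerator = 57 * (1 - 0.22) = 44.46
  Denominator = 51 * 1000 * (7.6 x 10^-6) = 0.3876
  R = 44.46 / 0.3876 = 114.7 K

114.7 K


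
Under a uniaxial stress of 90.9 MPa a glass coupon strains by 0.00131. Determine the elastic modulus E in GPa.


Young's modulus: E = stress / strain
  E = 90.9 MPa / 0.00131 = 69389.31 MPa
Convert to GPa: 69389.31 / 1000 = 69.39 GPa

69.39 GPa


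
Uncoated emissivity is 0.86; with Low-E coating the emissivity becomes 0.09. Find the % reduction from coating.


Percentage reduction = (1 - coated/uncoated) * 100
  Ratio = 0.09 / 0.86 = 0.1047
  Reduction = (1 - 0.1047) * 100 = 89.5%

89.5%


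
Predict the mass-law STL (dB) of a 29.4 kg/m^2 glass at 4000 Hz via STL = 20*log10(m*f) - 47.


Mass law: STL = 20 * log10(m * f) - 47
  m * f = 29.4 * 4000 = 117600
  log10(117600) = 5.07041
  STL = 20 * 5.07041 - 47 = 101.4082 - 47 = 54.4 dB

54.4 dB


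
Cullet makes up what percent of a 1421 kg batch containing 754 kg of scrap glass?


Cullet ratio = (cullet mass / total batch mass) * 100
  Ratio = 754 / 1421 * 100 = 53.06%

53.06%


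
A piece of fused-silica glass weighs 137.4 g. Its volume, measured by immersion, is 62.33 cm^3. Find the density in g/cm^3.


Use the definition of density:
  rho = mass / volume
  rho = 137.4 / 62.33 = 2.204 g/cm^3

2.204 g/cm^3


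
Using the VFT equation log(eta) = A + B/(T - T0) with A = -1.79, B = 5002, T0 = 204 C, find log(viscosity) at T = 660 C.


VFT equation: log(eta) = A + B / (T - T0)
  T - T0 = 660 - 204 = 456
  B / (T - T0) = 5002 / 456 = 10.969
  log(eta) = -1.79 + 10.969 = 9.179

9.179


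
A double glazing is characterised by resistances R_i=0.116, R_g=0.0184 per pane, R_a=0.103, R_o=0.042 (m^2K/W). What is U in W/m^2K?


Total thermal resistance (series):
  R_total = R_in + R_glass + R_air + R_glass + R_out
  R_total = 0.116 + 0.0184 + 0.103 + 0.0184 + 0.042 = 0.2978 m^2K/W
U-value = 1 / R_total = 1 / 0.2978 = 3.358 W/m^2K

3.358 W/m^2K


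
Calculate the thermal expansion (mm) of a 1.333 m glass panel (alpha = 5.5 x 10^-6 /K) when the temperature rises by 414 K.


Thermal expansion formula: dL = alpha * L0 * dT
  dL = (5.5 x 10^-6) * 1.333 * 414 = 0.00303524 m
Convert to mm: 0.00303524 * 1000 = 3.0352 mm

3.0352 mm


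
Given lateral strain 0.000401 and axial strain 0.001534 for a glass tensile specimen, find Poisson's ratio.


Poisson's ratio: nu = lateral strain / axial strain
  nu = 0.000401 / 0.001534 = 0.2614

0.2614


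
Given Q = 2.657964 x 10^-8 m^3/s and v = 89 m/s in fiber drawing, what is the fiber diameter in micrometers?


Cross-sectional area from continuity:
  A = Q / v = 2.657964 x 10^-8 / 89 = 2.986476 x 10^-10 m^2
Diameter from circular cross-section:
  d = sqrt(4A / pi) * 10^6 (m -> um)
  d = sqrt(4 * 2.986476 x 10^-10 / pi) * 10^6 = 19.5 um

19.5 um


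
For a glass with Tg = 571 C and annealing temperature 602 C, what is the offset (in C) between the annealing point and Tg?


Offset = T_anneal - Tg:
  offset = 602 - 571 = 31 C

31 C


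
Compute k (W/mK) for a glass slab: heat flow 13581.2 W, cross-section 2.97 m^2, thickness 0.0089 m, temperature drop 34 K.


Fourier's law rearranged: k = Q * t / (A * dT)
  Numerator = 13581.2 * 0.0089 = 120.87268
  Denominator = 2.97 * 34 = 100.98
  k = 120.87268 / 100.98 = 1.197 W/mK

1.197 W/mK


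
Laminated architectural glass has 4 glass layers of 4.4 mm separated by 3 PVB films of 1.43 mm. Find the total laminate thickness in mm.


Total thickness = glass contribution + PVB contribution
  Glass: 4 * 4.4 = 17.6 mm
  PVB: 3 * 1.43 = 4.29 mm
  Total = 17.6 + 4.29 = 21.89 mm

21.89 mm


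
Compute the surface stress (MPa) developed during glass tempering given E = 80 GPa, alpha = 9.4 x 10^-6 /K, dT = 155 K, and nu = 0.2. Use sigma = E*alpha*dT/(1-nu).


Tempering stress: sigma = E * alpha * dT / (1 - nu)
  E (MPa) = 80 * 1000 = 80000
  Numerator = 80000 * (9.4 x 10^-6) * 155 = 116.56
  Denominator = 1 - 0.2 = 0.8
  sigma = 116.56 / 0.8 = 145.7 MPa

145.7 MPa


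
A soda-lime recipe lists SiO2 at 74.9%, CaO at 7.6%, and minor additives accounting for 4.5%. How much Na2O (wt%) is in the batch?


Pieces sum to 100%:
  Na2O = 100 - (SiO2 + CaO + others)
  Na2O = 100 - (74.9 + 7.6 + 4.5) = 13.0%

13.0%


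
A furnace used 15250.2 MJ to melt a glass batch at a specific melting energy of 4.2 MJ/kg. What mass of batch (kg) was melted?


Rearrange E = m * s for m:
  m = E / s
  m = 15250.2 / 4.2 = 3631.0 kg

3631.0 kg


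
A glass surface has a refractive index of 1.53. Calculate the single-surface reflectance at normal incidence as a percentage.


Fresnel reflectance at normal incidence:
  R = ((n - 1)/(n + 1))^2
  (n - 1)/(n + 1) = (1.53 - 1)/(1.53 + 1) = 0.209486
  R = 0.209486^2 = 0.0438844
  R(%) = 0.0438844 * 100 = 4.388%

4.388%


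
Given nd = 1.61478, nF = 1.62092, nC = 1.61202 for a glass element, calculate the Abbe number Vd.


Abbe number formula: Vd = (nd - 1) / (nF - nC)
  nd - 1 = 1.61478 - 1 = 0.61478
  nF - nC = 1.62092 - 1.61202 = 0.0089
  Vd = 0.61478 / 0.0089 = 69.08

69.08


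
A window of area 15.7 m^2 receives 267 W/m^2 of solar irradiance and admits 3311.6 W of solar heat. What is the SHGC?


Rearrange Q = Area * SHGC * Irradiance:
  SHGC = Q / (Area * Irradiance)
  SHGC = 3311.6 / (15.7 * 267) = 0.79

0.79


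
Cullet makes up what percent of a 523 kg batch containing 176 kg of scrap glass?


Cullet ratio = (cullet mass / total batch mass) * 100
  Ratio = 176 / 523 * 100 = 33.65%

33.65%


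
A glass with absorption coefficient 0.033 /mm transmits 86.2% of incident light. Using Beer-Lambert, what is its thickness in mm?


Rearrange T = exp(-alpha * thickness):
  thickness = -ln(T) / alpha
  T = 86.2/100 = 0.862
  ln(T) = -0.1485
  -ln(T) = 0.1485
  thickness = 0.1485 / 0.033 = 4.5 mm

4.5 mm


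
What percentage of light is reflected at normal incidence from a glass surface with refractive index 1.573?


Fresnel reflectance at normal incidence:
  R = ((n - 1)/(n + 1))^2
  (n - 1)/(n + 1) = (1.573 - 1)/(1.573 + 1) = 0.222697
  R = 0.222697^2 = 0.049594
  R(%) = 0.049594 * 100 = 4.959%

4.959%


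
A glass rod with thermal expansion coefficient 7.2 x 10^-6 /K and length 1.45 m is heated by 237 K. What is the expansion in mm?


Thermal expansion formula: dL = alpha * L0 * dT
  dL = (7.2 x 10^-6) * 1.45 * 237 = 0.00247428 m
Convert to mm: 0.00247428 * 1000 = 2.4743 mm

2.4743 mm


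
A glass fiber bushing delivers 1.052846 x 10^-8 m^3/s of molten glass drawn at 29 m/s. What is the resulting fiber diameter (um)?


Cross-sectional area from continuity:
  A = Q / v = 1.052846 x 10^-8 / 29 = 3.630503 x 10^-10 m^2
Diameter from circular cross-section:
  d = sqrt(4A / pi) * 10^6 (m -> um)
  d = sqrt(4 * 3.630503 x 10^-10 / pi) * 10^6 = 21.5 um

21.5 um


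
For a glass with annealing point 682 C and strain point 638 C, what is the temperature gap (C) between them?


Gap = T_anneal - T_strain:
  gap = 682 - 638 = 44 C

44 C


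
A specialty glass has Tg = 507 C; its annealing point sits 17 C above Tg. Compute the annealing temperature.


The annealing temperature is Tg plus the offset:
  T_anneal = 507 + 17 = 524 C

524 C


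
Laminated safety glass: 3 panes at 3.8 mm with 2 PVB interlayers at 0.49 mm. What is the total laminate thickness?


Total thickness = glass contribution + PVB contribution
  Glass: 3 * 3.8 = 11.4 mm
  PVB: 2 * 0.49 = 0.98 mm
  Total = 11.4 + 0.98 = 12.38 mm

12.38 mm


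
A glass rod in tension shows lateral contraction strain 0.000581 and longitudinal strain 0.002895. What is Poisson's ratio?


Poisson's ratio: nu = lateral strain / axial strain
  nu = 0.000581 / 0.002895 = 0.2007

0.2007


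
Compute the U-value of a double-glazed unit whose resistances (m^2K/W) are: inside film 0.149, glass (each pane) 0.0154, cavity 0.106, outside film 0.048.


Total thermal resistance (series):
  R_total = R_in + R_glass + R_air + R_glass + R_out
  R_total = 0.149 + 0.0154 + 0.106 + 0.0154 + 0.048 = 0.3338 m^2K/W
U-value = 1 / R_total = 1 / 0.3338 = 2.996 W/m^2K

2.996 W/m^2K
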